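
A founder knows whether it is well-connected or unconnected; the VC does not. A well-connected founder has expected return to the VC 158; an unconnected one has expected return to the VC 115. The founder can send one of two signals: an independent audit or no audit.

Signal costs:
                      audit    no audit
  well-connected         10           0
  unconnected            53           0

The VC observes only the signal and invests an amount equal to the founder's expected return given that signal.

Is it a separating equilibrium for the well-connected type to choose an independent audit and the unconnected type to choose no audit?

If types separate, audit earns payment 158 and no audit earns 115.
Well-connected: audit gives 158 − 10 = 148; no audit gives 115 − 0 = 115. No deviation. ✓
Unconnected: no audit gives 115 − 0 = 115; audit gives 158 − 53 = 105. No deviation. ✓
Both incentive constraints hold.

Yes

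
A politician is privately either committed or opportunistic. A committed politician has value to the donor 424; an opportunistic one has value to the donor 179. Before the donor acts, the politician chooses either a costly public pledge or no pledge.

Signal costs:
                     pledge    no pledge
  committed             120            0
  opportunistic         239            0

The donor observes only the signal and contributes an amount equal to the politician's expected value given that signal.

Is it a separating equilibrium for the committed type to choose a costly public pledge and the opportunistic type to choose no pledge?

Under separation the donor infers type exactly: pledge → committed (pays 424), no pledge → opportunistic (pays 179).
Committed: pledge gives 424 − 120 = 304; no pledge gives 179 − 0 = 179. No deviation. ✓
Opportunistic: no pledge gives 179 − 0 = 179; pledge gives 424 − 239 = 185. Would deviate. ✗

No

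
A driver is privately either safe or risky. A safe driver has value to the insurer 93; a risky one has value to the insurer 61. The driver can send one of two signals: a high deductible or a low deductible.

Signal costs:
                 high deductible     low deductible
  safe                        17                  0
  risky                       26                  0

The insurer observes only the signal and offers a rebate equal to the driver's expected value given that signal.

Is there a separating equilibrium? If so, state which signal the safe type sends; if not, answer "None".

None

Try safe → high deductible, risky → low deductible:
  If types separate, high deductible earns payment 93 and low deductible earns 61.
  Safe: high deductible gives 93 − 17 = 76; low deductible gives 61 − 0 = 61. No deviation. ✓
  Risky: low deductible gives 61 − 0 = 61; high deductible gives 93 − 26 = 67. Would deviate. ✗
Try safe → low deductible, risky → high deductible:
  If types separate, low deductible earns payment 93 and high deductible earns 61.
  Safe: low deductible gives 93 − 0 = 93; high deductible gives 61 − 17 = 44. No deviation. ✓
  Risky: high deductible gives 61 − 26 = 35; low deductible gives 93 − 0 = 93. Would deviate. ✗
Neither assignment is incentive-compatible.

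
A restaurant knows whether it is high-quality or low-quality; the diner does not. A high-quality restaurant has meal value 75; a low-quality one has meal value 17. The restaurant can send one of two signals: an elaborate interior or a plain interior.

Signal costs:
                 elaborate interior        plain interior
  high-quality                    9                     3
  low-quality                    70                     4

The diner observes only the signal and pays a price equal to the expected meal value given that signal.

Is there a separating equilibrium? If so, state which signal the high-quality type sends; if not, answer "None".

Try high-quality → elaborate interior, low-quality → plain interior:
  Under separation the diner infers type exactly: elaborate interior → high-quality (pays 75), plain interior → low-quality (pays 17).
  High-quality: elaborate interior gives 75 − 9 = 66; plain interior gives 17 − 3 = 14. No deviation. ✓
  Low-quality: plain interior gives 17 − 4 = 13; elaborate interior gives 75 − 70 = 5. No deviation. ✓
Both hold — the high-quality type sends elaborate interior.

elaborate interior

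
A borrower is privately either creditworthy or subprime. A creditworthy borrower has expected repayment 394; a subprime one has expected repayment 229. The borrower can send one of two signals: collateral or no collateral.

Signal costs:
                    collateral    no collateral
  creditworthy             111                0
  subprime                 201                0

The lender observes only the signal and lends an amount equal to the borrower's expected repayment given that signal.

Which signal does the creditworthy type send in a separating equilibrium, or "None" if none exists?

Try creditworthy → collateral, subprime → no collateral:
  Under separation the lender infers type exactly: collateral → creditworthy (pays 394), no collateral → subprime (pays 229).
  Creditworthy: collateral gives 394 − 111 = 283; no collateral gives 229 − 0 = 229. No deviation. ✓
  Subprime: no collateral gives 229 − 0 = 229; collateral gives 394 − 201 = 193. No deviation. ✓
Both hold — the creditworthy type sends collateral.

collateral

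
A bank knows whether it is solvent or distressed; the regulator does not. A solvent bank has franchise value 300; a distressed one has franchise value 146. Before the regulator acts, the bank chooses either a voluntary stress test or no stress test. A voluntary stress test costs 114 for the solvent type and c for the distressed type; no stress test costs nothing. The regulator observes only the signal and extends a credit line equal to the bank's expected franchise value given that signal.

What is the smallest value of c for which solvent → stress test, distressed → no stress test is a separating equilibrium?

154

Under separation: stress test → solvent (pays 300); no stress test → distressed (pays 146).
Solvent: 300 − 114 = 186 ≥ 146 − 0 = 146. Holds regardless of c. ✓
Distressed: 146 − 0 ≥ 300 − c, so c ≥ 300 − 146 = 154.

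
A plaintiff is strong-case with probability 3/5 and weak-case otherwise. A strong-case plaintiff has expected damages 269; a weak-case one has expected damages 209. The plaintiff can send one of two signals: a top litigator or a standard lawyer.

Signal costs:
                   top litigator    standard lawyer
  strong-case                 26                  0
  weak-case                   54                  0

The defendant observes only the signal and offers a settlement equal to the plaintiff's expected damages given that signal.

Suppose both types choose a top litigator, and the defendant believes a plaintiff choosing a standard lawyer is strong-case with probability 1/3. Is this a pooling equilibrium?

No

At the pooled signal (top litigator) the defendant holds the prior 3/5 and pays 3/5·269 + 2/5·209 = 245. Off-path (standard lawyer) belief 1/3 gives 1/3·269 + 2/3·209 = 229.
Strong-case: top litigator gives 245 − 26 = 219; standard lawyer gives 229 − 0 = 229. Deviates. ✗
Weak-case: top litigator gives 245 − 54 = 191; standard lawyer gives 229 − 0 = 229. Deviates. ✗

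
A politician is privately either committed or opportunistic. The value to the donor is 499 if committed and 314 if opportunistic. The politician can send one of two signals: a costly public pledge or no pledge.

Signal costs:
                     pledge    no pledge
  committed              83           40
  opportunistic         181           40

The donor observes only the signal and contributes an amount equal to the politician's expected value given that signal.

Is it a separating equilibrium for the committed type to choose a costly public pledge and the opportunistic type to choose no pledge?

No

If types separate, pledge earns payment 499 and no pledge earns 314.
Committed: pledge gives 499 − 83 = 416; no pledge gives 314 − 40 = 274. No deviation. ✓
Opportunistic: no pledge gives 314 − 40 = 274; pledge gives 499 − 181 = 318. Would deviate. ✗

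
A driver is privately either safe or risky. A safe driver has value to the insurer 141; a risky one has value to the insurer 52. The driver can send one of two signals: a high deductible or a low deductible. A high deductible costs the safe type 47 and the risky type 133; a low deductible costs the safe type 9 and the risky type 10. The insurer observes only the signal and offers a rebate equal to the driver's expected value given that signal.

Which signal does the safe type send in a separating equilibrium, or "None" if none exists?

Try safe → high deductible, risky → low deductible:
  Under separation the insurer infers type exactly: high deductible → safe (pays 141), low deductible → risky (pays 52).
  Safe: high deductible gives 141 − 47 = 94; low deductible gives 52 − 9 = 43. No deviation. ✓
  Risky: low deductible gives 52 − 10 = 42; high deductible gives 141 − 133 = 8. No deviation. ✓
Both hold — the safe type sends high deductible.

high deductible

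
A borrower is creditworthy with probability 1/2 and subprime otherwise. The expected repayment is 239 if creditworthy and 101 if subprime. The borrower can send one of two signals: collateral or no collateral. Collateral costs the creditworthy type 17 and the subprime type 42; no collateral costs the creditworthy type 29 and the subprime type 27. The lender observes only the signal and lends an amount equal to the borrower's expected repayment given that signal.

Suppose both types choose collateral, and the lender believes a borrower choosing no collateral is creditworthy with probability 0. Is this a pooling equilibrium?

On the equilibrium path (collateral) the lender holds the prior 1/2 and pays 1/2·239 + 1/2·101 = 170. Off-path (no collateral) belief 0 gives 0·239 + 1·101 = 101.
Creditworthy: collateral gives 170 − 17 = 153; no collateral gives 101 − 29 = 72. Stays. ✓
Subprime: collateral gives 170 − 42 = 128; no collateral gives 101 − 27 = 74. Stays. ✓
Beliefs are Bayes-consistent on-path and both types best-respond.

Yes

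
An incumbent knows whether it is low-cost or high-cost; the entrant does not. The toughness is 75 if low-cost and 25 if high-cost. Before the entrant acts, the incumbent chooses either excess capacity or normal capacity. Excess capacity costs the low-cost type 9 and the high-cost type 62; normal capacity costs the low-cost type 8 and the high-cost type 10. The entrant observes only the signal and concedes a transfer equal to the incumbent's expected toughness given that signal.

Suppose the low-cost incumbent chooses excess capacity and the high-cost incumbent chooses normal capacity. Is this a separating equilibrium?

If types separate, excess capacity earns payment 75 and normal capacity earns 25.
Low-cost: excess capacity gives 75 − 9 = 66; normal capacity gives 25 − 8 = 17. No deviation. ✓
High-cost: normal capacity gives 25 − 10 = 15; excess capacity gives 75 − 62 = 13. No deviation. ✓
Both incentive constraints hold.

Yes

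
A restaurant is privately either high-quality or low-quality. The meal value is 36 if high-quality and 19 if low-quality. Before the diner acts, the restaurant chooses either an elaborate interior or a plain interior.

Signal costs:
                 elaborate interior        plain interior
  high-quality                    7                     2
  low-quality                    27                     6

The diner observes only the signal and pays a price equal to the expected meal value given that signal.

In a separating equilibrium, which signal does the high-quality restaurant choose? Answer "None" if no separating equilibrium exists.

elaborate interior

Try high-quality → elaborate interior, low-quality → plain interior:
  If types separate, elaborate interior earns payment 36 and plain interior earns 19.
  High-quality: elaborate interior gives 36 − 7 = 29; plain interior gives 19 − 2 = 17. No deviation. ✓
  Low-quality: plain interior gives 19 − 6 = 13; elaborate interior gives 36 − 27 = 9. No deviation. ✓
Both hold — the high-quality type sends elaborate interior.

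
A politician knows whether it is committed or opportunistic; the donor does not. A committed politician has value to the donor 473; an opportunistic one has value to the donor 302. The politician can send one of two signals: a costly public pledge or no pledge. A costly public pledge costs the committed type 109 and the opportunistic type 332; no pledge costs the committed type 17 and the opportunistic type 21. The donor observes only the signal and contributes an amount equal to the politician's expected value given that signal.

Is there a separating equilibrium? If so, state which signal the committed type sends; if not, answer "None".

pledge

Try committed → pledge, opportunistic → no pledge:
  If types separate, pledge earns payment 473 and no pledge earns 302.
  Committed: pledge gives 473 − 109 = 364; no pledge gives 302 − 17 = 285. No deviation. ✓
  Opportunistic: no pledge gives 302 − 21 = 281; pledge gives 473 − 332 = 141. No deviation. ✓
Both hold — the committed type sends pledge.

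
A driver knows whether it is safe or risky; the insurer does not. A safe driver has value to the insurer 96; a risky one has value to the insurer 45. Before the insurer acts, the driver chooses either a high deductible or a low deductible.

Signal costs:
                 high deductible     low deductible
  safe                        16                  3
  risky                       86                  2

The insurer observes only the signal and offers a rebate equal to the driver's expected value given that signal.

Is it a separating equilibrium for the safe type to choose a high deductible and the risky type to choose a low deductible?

Yes

Under separation the insurer infers type exactly: high deductible → safe (pays 96), low deductible → risky (pays 45).
Safe: high deductible gives 96 − 16 = 80; low deductible gives 45 − 3 = 42. No deviation. ✓
Risky: low deductible gives 45 − 2 = 43; high deductible gives 96 − 86 = 10. No deviation. ✓
Both incentive constraints hold.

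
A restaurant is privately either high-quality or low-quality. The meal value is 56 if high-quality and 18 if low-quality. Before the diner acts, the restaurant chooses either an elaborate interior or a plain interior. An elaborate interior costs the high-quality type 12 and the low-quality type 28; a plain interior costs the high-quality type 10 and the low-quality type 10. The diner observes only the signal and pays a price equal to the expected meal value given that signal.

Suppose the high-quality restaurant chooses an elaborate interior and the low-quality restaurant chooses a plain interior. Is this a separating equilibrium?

Under separation the diner infers type exactly: elaborate interior → high-quality (pays 56), plain interior → low-quality (pays 18).
High-quality: elaborate interior gives 56 − 12 = 44; plain interior gives 18 − 10 = 8. No deviation. ✓
Low-quality: plain interior gives 18 − 10 = 8; elaborate interior gives 56 − 28 = 28. Would deviate. ✗

No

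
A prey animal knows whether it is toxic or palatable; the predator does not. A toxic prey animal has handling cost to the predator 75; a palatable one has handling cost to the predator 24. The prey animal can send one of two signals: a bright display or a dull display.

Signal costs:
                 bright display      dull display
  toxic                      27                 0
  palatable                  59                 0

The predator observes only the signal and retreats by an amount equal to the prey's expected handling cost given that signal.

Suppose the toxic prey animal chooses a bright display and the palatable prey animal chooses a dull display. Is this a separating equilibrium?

Yes

If types separate, bright display earns payment 75 and dull display earns 24.
Toxic: bright display gives 75 − 27 = 48; dull display gives 24 − 0 = 24. No deviation. ✓
Palatable: dull display gives 24 − 0 = 24; bright display gives 75 − 59 = 16. No deviation. ✓
Neither type gains from mimicking the other.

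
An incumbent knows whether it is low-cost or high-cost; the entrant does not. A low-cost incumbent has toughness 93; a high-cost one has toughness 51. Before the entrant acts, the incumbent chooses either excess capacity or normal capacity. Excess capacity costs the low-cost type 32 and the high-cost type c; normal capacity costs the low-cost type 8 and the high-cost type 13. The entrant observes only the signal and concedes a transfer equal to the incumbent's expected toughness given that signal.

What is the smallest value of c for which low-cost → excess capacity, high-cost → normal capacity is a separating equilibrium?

55

Under separation: excess capacity → low-cost (pays 93); normal capacity → high-cost (pays 51).
Low-cost: 93 − 32 = 61 ≥ 51 − 8 = 43. Holds regardless of c. ✓
High-cost: 51 − 13 ≥ 93 − c, so c ≥ 93 − 38 = 55.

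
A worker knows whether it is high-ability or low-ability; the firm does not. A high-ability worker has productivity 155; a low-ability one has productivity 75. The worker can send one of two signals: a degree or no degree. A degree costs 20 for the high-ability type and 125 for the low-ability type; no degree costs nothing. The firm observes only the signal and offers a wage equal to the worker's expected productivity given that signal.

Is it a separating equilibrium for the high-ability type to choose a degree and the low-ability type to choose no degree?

Under separation the firm infers type exactly: degree → high-ability (pays 155), no degree → low-ability (pays 75).
High-ability: degree gives 155 − 20 = 135; no degree gives 75 − 0 = 75. No deviation. ✓
Low-ability: no degree gives 75 − 0 = 75; degree gives 155 − 125 = 30. No deviation. ✓
Neither type gains from mimicking the other.

Yes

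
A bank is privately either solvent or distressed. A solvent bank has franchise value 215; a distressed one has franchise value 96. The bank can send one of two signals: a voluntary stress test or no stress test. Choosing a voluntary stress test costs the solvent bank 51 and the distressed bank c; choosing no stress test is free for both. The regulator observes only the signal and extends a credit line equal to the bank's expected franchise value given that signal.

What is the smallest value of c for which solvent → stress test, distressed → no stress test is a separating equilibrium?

119

Under separation: stress test → solvent (pays 215); no stress test → distressed (pays 96).
Solvent: 215 − 51 = 164 ≥ 96 − 0 = 96. Holds regardless of c. ✓
Distressed: 96 − 0 ≥ 215 − c, so c ≥ 215 − 96 = 119.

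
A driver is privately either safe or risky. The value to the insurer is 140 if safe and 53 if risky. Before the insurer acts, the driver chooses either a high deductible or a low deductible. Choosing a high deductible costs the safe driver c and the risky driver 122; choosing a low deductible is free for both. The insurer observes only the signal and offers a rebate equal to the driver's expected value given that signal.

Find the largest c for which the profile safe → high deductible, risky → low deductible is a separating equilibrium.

Under separation: high deductible → safe (pays 140); low deductible → risky (pays 53).
Risky: 53 − 0 = 53 ≥ 140 − 122 = 18. Holds regardless of c. ✓
Safe: 140 − c ≥ 53 − 0, so c ≤ 140 − 53 = 87.

87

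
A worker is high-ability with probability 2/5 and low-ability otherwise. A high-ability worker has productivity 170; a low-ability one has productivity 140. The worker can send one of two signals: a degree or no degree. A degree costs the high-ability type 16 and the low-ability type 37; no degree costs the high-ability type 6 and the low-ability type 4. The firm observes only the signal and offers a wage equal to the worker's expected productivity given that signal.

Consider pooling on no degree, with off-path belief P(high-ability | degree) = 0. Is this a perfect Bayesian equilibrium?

On the equilibrium path (no degree) the firm holds the prior 2/5 and pays 2/5·170 + 3/5·140 = 152. Off-path (degree) belief 0 gives 0·170 + 1·140 = 140.
High-ability: no degree gives 152 − 6 = 146; degree gives 140 − 16 = 124. Stays. ✓
Low-ability: no degree gives 152 − 4 = 148; degree gives 140 − 37 = 103. Stays. ✓
Beliefs are Bayes-consistent on-path and both types best-respond.

Yes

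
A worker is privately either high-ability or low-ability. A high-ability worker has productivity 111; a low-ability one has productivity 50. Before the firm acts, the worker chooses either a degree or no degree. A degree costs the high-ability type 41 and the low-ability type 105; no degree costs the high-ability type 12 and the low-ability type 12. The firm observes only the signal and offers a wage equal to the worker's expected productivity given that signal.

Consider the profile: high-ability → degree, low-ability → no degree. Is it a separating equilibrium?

Yes

If types separate, degree earns payment 111 and no degree earns 50.
High-ability: degree gives 111 − 41 = 70; no degree gives 50 − 12 = 38. No deviation. ✓
Low-ability: no degree gives 50 − 12 = 38; degree gives 111 − 105 = 6. No deviation. ✓
Both incentive constraints hold.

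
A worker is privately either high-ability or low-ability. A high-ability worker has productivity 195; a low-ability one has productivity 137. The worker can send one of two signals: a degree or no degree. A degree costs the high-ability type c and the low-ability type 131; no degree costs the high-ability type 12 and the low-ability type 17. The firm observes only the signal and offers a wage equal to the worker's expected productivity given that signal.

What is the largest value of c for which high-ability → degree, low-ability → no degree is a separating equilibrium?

70

Under separation: degree → high-ability (pays 195); no degree → low-ability (pays 137).
Low-ability: 137 − 17 = 120 ≥ 195 − 131 = 64. Holds regardless of c. ✓
High-ability: 195 − c ≥ 137 − 12, so c ≤ 195 − 125 = 70.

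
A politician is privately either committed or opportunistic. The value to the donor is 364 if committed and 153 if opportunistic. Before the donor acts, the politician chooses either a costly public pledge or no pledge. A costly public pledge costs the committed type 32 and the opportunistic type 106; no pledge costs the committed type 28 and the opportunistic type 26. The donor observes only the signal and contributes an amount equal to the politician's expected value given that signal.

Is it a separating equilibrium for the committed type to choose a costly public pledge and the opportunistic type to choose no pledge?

Under separation the donor infers type exactly: pledge → committed (pays 364), no pledge → opportunistic (pays 153).
Committed: pledge gives 364 − 32 = 332; no pledge gives 153 − 28 = 125. No deviation. ✓
Opportunistic: no pledge gives 153 − 26 = 127; pledge gives 364 − 106 = 258. Would deviate. ✗

No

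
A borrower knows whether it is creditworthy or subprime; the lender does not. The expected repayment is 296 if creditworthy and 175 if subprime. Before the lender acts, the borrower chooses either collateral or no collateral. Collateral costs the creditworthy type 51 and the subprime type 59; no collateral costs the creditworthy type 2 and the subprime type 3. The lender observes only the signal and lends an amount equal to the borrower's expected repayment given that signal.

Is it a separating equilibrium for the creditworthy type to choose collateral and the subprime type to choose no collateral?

Under separation the lender infers type exactly: collateral → creditworthy (pays 296), no collateral → subprime (pays 175).
Creditworthy: collateral gives 296 − 51 = 245; no collateral gives 175 − 2 = 173. No deviation. ✓
Subprime: no collateral gives 175 − 3 = 172; collateral gives 296 − 59 = 237. Would deviate. ✗

No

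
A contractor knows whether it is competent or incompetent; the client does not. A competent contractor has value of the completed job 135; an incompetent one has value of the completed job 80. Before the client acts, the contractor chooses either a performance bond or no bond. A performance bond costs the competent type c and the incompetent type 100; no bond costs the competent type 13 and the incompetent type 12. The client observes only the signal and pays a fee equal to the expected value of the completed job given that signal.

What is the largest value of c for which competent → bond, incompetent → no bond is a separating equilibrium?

68

Under separation: bond → competent (pays 135); no bond → incompetent (pays 80).
Incompetent: 80 − 12 = 68 ≥ 135 − 100 = 35. Holds regardless of c. ✓
Competent: 135 − c ≥ 80 − 13, so c ≤ 135 − 67 = 68.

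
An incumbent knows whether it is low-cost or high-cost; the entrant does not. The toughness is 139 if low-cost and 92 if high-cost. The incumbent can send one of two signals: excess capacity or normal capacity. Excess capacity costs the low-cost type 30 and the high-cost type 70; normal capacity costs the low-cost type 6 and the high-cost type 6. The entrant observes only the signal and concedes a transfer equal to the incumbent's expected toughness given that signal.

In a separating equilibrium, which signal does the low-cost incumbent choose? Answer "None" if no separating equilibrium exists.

excess capacity

Try low-cost → excess capacity, high-cost → normal capacity:
  Under separation the entrant infers type exactly: excess capacity → low-cost (pays 139), normal capacity → high-cost (pays 92).
  Low-cost: excess capacity gives 139 − 30 = 109; normal capacity gives 92 − 6 = 86. No deviation. ✓
  High-cost: normal capacity gives 92 − 6 = 86; excess capacity gives 139 − 70 = 69. No deviation. ✓
Both hold — the low-cost type sends excess capacity.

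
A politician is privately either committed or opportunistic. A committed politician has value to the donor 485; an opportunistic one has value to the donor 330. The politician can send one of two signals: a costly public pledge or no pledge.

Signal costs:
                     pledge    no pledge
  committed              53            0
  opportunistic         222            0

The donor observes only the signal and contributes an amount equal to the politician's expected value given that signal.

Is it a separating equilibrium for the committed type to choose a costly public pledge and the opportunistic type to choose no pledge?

Yes

If types separate, pledge earns payment 485 and no pledge earns 330.
Committed: pledge gives 485 − 53 = 432; no pledge gives 330 − 0 = 330. No deviation. ✓
Opportunistic: no pledge gives 330 − 0 = 330; pledge gives 485 − 222 = 263. No deviation. ✓
Both incentive constraints hold.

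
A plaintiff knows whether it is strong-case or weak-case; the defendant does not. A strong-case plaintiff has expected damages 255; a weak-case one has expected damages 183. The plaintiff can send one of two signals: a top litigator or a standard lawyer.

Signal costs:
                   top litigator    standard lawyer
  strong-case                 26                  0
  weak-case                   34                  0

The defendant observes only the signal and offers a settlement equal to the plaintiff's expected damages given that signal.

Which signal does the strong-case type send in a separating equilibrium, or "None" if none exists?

None

Try strong-case → top litigator, weak-case → standard lawyer:
  If types separate, top litigator earns payment 255 and standard lawyer earns 183.
  Strong-case: top litigator gives 255 − 26 = 229; standard lawyer gives 183 − 0 = 183. No deviation. ✓
  Weak-case: standard lawyer gives 183 − 0 = 183; top litigator gives 255 − 34 = 221. Would deviate. ✗
Try strong-case → standard lawyer, weak-case → top litigator:
  If types separate, standard lawyer earns payment 255 and top litigator earns 183.
  Strong-case: standard lawyer gives 255 − 0 = 255; top litigator gives 183 − 26 = 157. No deviation. ✓
  Weak-case: top litigator gives 183 − 34 = 149; standard lawyer gives 255 − 0 = 255. Would deviate. ✗
Neither assignment is incentive-compatible.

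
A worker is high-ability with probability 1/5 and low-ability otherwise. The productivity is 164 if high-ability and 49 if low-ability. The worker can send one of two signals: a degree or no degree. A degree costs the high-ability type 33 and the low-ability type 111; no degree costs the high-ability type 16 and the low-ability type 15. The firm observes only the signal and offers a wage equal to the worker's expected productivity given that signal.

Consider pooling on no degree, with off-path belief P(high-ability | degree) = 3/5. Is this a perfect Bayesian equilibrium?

At the pooled signal (no degree) the firm holds the prior 1/5 and pays 1/5·164 + 4/5·49 = 72. Off-path (degree) belief 3/5 gives 3/5·164 + 2/5·49 = 118.
High-ability: no degree gives 72 − 16 = 56; degree gives 118 − 33 = 85. Deviates. ✗
Low-ability: no degree gives 72 − 15 = 57; degree gives 118 − 111 = 7. Stays. ✓

No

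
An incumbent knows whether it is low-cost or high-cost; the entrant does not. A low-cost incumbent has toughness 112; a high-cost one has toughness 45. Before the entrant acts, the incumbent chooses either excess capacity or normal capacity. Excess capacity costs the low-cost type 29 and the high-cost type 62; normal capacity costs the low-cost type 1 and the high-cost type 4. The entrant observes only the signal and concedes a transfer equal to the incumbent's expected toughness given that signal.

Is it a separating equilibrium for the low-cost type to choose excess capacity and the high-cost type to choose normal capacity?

No

Under separation the entrant infers type exactly: excess capacity → low-cost (pays 112), normal capacity → high-cost (pays 45).
Low-cost: excess capacity gives 112 − 29 = 83; normal capacity gives 45 − 1 = 44. No deviation. ✓
High-cost: normal capacity gives 45 − 4 = 41; excess capacity gives 112 − 62 = 50. Would deviate. ✗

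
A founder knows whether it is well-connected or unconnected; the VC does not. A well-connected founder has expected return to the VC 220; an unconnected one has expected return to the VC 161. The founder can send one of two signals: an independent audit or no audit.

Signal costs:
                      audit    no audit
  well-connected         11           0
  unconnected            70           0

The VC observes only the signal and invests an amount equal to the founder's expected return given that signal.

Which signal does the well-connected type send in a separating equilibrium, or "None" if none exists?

audit

Try well-connected → audit, unconnected → no audit:
  If types separate, audit earns payment 220 and no audit earns 161.
  Well-connected: audit gives 220 − 11 = 209; no audit gives 161 − 0 = 161. No deviation. ✓
  Unconnected: no audit gives 161 − 0 = 161; audit gives 220 − 70 = 150. No deviation. ✓
Both hold — the well-connected type sends audit.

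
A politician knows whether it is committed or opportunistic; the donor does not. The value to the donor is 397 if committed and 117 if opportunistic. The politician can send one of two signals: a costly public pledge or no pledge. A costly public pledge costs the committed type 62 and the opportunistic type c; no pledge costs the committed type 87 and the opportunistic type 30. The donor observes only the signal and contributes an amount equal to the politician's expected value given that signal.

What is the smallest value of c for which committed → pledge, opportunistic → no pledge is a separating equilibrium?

310

Under separation: pledge → committed (pays 397); no pledge → opportunistic (pays 117).
Committed: 397 − 62 = 335 ≥ 117 − 87 = 30. Holds regardless of c. ✓
Opportunistic: 117 − 30 ≥ 397 − c, so c ≥ 397 − 87 = 310.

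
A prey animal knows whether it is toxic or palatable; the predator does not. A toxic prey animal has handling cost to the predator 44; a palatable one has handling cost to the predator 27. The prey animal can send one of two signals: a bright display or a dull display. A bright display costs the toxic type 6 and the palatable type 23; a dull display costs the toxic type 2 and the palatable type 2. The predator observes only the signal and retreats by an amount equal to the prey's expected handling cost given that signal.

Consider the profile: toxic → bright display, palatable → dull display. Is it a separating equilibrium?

Yes

Under separation the predator infers type exactly: bright display → toxic (pays 44), dull display → palatable (pays 27).
Toxic: bright display gives 44 − 6 = 38; dull display gives 27 − 2 = 25. No deviation. ✓
Palatable: dull display gives 27 − 2 = 25; bright display gives 44 − 23 = 21. No deviation. ✓
Both incentive constraints hold.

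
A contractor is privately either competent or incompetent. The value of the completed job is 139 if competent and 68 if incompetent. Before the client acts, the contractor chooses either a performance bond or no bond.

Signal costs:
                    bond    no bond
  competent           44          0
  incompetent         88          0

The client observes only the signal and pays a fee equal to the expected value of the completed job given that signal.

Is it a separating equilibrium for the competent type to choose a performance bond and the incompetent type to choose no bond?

Under separation the client infers type exactly: bond → competent (pays 139), no bond → incompetent (pays 68).
Competent: bond gives 139 − 44 = 95; no bond gives 68 − 0 = 68. No deviation. ✓
Incompetent: no bond gives 68 − 0 = 68; bond gives 139 − 88 = 51. No deviation. ✓
Both incentive constraints hold.

Yes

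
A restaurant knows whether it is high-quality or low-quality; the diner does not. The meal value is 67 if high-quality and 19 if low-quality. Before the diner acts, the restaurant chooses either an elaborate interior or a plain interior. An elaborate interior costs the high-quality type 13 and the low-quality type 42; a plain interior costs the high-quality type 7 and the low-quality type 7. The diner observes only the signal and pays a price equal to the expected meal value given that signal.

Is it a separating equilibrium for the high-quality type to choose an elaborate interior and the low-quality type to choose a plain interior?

Under separation the diner infers type exactly: elaborate interior → high-quality (pays 67), plain interior → low-quality (pays 19).
High-quality: elaborate interior gives 67 − 13 = 54; plain interior gives 19 − 7 = 12. No deviation. ✓
Low-quality: plain interior gives 19 − 7 = 12; elaborate interior gives 67 − 42 = 25. Would deviate. ✗

No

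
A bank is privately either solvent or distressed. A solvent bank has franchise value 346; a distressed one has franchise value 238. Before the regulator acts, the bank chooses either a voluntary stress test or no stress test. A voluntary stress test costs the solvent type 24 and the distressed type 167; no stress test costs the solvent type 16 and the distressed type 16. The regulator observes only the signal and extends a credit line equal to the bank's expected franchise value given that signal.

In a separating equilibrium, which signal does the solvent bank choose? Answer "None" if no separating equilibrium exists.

Try solvent → stress test, distressed → no stress test:
  Under separation the regulator infers type exactly: stress test → solvent (pays 346), no stress test → distressed (pays 238).
  Solvent: stress test gives 346 − 24 = 322; no stress test gives 238 − 16 = 222. No deviation. ✓
  Distressed: no stress test gives 238 − 16 = 222; stress test gives 346 − 167 = 179. No deviation. ✓
Both hold — the solvent type sends stress test.

stress test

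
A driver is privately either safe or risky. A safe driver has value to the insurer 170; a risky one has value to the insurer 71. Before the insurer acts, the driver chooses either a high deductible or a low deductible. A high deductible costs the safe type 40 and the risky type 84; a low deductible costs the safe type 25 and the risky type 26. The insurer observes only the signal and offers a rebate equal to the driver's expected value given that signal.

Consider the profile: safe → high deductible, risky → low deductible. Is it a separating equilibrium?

No

Under separation the insurer infers type exactly: high deductible → safe (pays 170), low deductible → risky (pays 71).
Safe: high deductible gives 170 − 40 = 130; low deductible gives 71 − 25 = 46. No deviation. ✓
Risky: low deductible gives 71 − 26 = 45; high deductible gives 170 − 84 = 86. Would deviate. ✗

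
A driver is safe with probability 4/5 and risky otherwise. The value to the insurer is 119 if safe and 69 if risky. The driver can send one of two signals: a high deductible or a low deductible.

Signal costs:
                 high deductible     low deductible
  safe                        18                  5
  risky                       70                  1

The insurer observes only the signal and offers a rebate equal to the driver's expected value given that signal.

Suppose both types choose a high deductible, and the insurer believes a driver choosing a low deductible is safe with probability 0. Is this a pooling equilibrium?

No

At the pooled signal (high deductible) the insurer holds the prior 4/5 and pays 4/5·119 + 1/5·69 = 109. Off-path (low deductible) belief 0 gives 0·119 + 1·69 = 69.
Safe: high deductible gives 109 − 18 = 91; low deductible gives 69 − 5 = 64. Stays. ✓
Risky: high deductible gives 109 − 70 = 39; low deductible gives 69 − 1 = 68. Deviates. ✗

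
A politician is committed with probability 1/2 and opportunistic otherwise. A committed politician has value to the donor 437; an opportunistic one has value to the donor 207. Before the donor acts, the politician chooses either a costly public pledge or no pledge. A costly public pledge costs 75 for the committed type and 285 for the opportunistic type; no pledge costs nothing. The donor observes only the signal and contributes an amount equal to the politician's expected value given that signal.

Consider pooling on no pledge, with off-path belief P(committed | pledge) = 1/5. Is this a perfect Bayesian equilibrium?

At the pooled signal (no pledge) the donor holds the prior 1/2 and pays 1/2·437 + 1/2·207 = 322. Off-path (pledge) belief 1/5 gives 1/5·437 + 4/5·207 = 253.
Committed: no pledge gives 322 − 0 = 322; pledge gives 253 − 75 = 178. Stays. ✓
Opportunistic: no pledge gives 322 − 0 = 322; pledge gives 253 − 285 = -32. Stays. ✓

Yes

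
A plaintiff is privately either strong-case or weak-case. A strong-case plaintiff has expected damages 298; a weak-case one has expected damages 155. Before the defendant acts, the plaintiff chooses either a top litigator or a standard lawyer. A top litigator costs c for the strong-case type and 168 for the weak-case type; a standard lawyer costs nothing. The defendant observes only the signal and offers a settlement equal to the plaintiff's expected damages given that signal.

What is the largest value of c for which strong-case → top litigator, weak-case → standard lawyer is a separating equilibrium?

Under separation: top litigator → strong-case (pays 298); standard lawyer → weak-case (pays 155).
Weak-case: 155 − 0 = 155 ≥ 298 − 168 = 130. Holds regardless of c. ✓
Strong-case: 298 − c ≥ 155 − 0, so c ≤ 298 − 155 = 143.

143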